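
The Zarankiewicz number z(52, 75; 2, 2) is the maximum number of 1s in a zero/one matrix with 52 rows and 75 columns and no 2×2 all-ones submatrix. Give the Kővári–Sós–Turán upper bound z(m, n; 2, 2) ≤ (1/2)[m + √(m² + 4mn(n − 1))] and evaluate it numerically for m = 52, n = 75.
z(52, 75; 2, 2) ≤ (1/2)[52 + √(52² + 4·52·75·74)] = (1/2)[52 + √1157104] = 563.8438

Kővári–Sós–Turán: let r_1, ..., r_52 be the row sums and z = Σ r_i the total number of 1s. Each pair of columns can share at most one row with both entries 1 (else a 2×2 all-ones block appears), so Σ_i C(r_i, 2) ≤ C(75, 2) = 2775. By convexity Σ_i C(r_i, 2) ≥ 52·C(z/52, 2) = z(z − 52)/(2·52), giving z² − 52z − 52·75·74 ≤ 0 and hence z ≤ (1/2)[52 + √(2704 + 4·288600)] = (1/2)[52 + √1157104] ≈ (1/2)(52 + 1075.6877) = 563.8438.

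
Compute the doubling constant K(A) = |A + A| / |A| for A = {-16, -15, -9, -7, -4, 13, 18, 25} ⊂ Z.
K = |A + A| / |A| = 34/8 = 17/4

Enumerate A + A = {a + b : a, b ∈ A}. With |A| = 8, there are |A|^2 = 64 ordered sum pairs; collecting distinct values, A + A = {-32, -31, -30, -25, -24, -23, -22, -20, -19, -18, -16, -14, -13, -11, -8, -3, -2, 2, 3, 4, 6, 9, 10, 11, 14, 16, 18, 21, 26, 31, 36, 38, 43, 50}, so |A + A| = 34. Thus K = 34/8 = 17/4. For comparison, the minimum possible |A + A| over all 8-element sets is 2·8 − 1 = 15 (so min K = 15/8), attained only by arithmetic progressions.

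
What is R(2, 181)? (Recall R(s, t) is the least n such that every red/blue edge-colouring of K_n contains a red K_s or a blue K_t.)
R(2, 181) = 181

R(2, k) = k for all k ≥ 2: in a 2-colouring of K_k, either some edge is red (a red K_2) or all edges are blue (a blue K_k). And K_{180} coloured all-blue has no blue K_181, so R(2, 181) > 180. Hence R(2, 181) = 181.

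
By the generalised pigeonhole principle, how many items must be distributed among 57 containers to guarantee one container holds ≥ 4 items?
n = (4 − 1)·57 + 1 = 172

By the generalised pigeonhole principle, to guarantee some box contains ≥ r objects we need more than (r − 1) · k objects total. Threshold: n = (r − 1) · k + 1. With r = 4 and k = 57: n = 3 · 57 + 1 = 171 + 1 = 172. For n = 171 = 3 · 57, we can put exactly 3 objects in every box, avoiding 4 in any single one — so 172 is tight.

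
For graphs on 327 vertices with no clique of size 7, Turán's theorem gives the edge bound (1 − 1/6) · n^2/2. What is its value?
Turán density bound = (5/6) · 327^2/2 = 178215/4 ≈ 44553.75

Turán's theorem: ex(n, K_{r+1}) is achieved by the complete r-partite Turán graph T(n, r) with parts as balanced as possible, and is at most (1 − 1/r) · n^2/2. For r = 6, n = 327: the density bound is (5/6) · 106929/2 = 178215/4 ≈ 44553.75. The integer-valued extremum is e(T(327, 6)) = 44553, which is strictly less than the density bound 178215/4 since 6 ∤ 327 (the parts of T(327, 6) cannot all be equal).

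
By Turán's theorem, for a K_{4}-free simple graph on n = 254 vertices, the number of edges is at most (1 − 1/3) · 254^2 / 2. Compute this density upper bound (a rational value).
Turán density bound = (2/3) · 254^2/2 = 64516/3 ≈ 21505.3333

Turán's theorem: ex(n, K_{r+1}) is achieved by the complete r-partite Turán graph T(n, r) with parts as balanced as possible, and is at most (1 − 1/r) · n^2/2. For r = 3, n = 254: the density bound is (2/3) · 64516/2 = 64516/3 ≈ 21505.3333. The integer-valued extremum is e(T(254, 3)) = 21505, which is strictly less than the density bound 64516/3 since 3 ∤ 254 (the parts of T(254, 3) cannot all be equal).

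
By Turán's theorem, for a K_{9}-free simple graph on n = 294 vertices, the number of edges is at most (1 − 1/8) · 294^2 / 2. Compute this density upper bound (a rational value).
Turán density bound = (7/8) · 294^2/2 = 151263/4 ≈ 37815.75

Turán's theorem: ex(n, K_{r+1}) is achieved by the complete r-partite Turán graph T(n, r) with parts as balanced as possible, and is at most (1 − 1/r) · n^2/2. For r = 8, n = 294: the density bound is (7/8) · 86436/2 = 151263/4 ≈ 37815.75. The integer-valued extremum is e(T(294, 8)) = 37815, which is strictly less than the density bound 151263/4 since 8 ∤ 294 (the parts of T(294, 8) cannot all be equal).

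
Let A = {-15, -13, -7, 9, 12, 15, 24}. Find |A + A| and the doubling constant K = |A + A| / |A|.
K = |A + A| / |A| = 26/7

Enumerate A + A = {a + b : a, b ∈ A}. With |A| = 7, there are |A|^2 = 49 ordered sum pairs; collecting distinct values, A + A = {-30, -28, -26, -22, -20, -14, -6, -4, -3, -1, 0, 2, 5, 8, 9, 11, 17, 18, 21, 24, 27, 30, 33, 36, 39, 48}, so |A + A| = 26. Thus K = 26/7. For comparison, the minimum possible |A + A| over all 7-element sets is 2·7 − 1 = 13 (so min K = 13/7), attained only by arithmetic progressions.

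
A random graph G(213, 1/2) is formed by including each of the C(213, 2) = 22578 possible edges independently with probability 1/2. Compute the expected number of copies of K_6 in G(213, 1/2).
E[# K_6] = C(213, 6) · (1/2)^C(6, 2) = 120807622936 / 2^15 = 15100952867/4096 ≈ 3686756.071045

For each 6-subset S of vertices (there are C(213, 6) = 120807622936 such S), let X_S = 1 if S induces a K_6 (all C(6, 2) = 15 edges present). Then P(X_S = 1) = (1/2)^15 = 1/32768. By linearity of expectation, E[# K_6] = C(213, 6) · (1/2)^15 = 120807622936 / 32768 = 15100952867/4096 ≈ 3686756.071045.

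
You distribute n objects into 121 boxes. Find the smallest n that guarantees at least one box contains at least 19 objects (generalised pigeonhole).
n = (19 − 1)·121 + 1 = 2179

By the generalised pigeonhole principle, to guarantee some box contains ≥ r objects we need more than (r − 1) · k objects total. Threshold: n = (r − 1) · k + 1. With r = 19 and k = 121: n = 18 · 121 + 1 = 2178 + 1 = 2179. For n = 2178 = 18 · 121, we can put exactly 18 objects in every box, avoiding 19 in any single one — so 2179 is tight.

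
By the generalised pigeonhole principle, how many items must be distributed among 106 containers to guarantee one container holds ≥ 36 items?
n = (36 − 1)·106 + 1 = 3711

By the generalised pigeonhole principle, to guarantee some box contains ≥ r objects we need more than (r − 1) · k objects total. Threshold: n = (r − 1) · k + 1. With r = 36 and k = 106: n = 35 · 106 + 1 = 3710 + 1 = 3711. For n = 3710 = 35 · 106, we can put exactly 35 objects in every box, avoiding 36 in any single one — so 3711 is tight.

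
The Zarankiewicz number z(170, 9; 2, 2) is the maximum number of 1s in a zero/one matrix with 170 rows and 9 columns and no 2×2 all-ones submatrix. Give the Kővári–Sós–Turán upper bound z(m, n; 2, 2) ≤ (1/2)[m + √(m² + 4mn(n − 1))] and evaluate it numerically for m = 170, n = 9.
z(170, 9; 2, 2) ≤ (1/2)[170 + √(170² + 4·170·9·8)] = (1/2)[170 + √77860] = 224.517

Kővári–Sós–Turán: let r_1, ..., r_170 be the row sums and z = Σ r_i the total number of 1s. Each pair of columns can share at most one row with both entries 1 (else a 2×2 all-ones block appears), so Σ_i C(r_i, 2) ≤ C(9, 2) = 36. By convexity Σ_i C(r_i, 2) ≥ 170·C(z/170, 2) = z(z − 170)/(2·170), giving z² − 170z − 170·9·8 ≤ 0 and hence z ≤ (1/2)[170 + √(28900 + 4·12240)] = (1/2)[170 + √77860] ≈ (1/2)(170 + 279.034) = 224.517.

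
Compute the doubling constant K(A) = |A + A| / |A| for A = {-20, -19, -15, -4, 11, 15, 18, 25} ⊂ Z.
K = |A + A| / |A| = 33/8

Enumerate A + A = {a + b : a, b ∈ A}. With |A| = 8, there are |A|^2 = 64 ordered sum pairs; collecting distinct values, A + A = {-40, -39, -38, -35, -34, -30, -24, -23, -19, -9, -8, -5, -4, -2, -1, 0, 3, 5, 6, 7, 10, 11, 14, 21, 22, 26, 29, 30, 33, 36, 40, 43, 50}, so |A + A| = 33. Thus K = 33/8. For comparison, the minimum possible |A + A| over all 8-element sets is 2·8 − 1 = 15 (so min K = 15/8), attained only by arithmetic progressions.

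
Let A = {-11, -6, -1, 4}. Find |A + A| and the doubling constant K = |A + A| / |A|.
K = |A + A| / |A| = 7/4

Enumerate A + A = {a + b : a, b ∈ A}. With |A| = 4, there are |A|^2 = 16 ordered sum pairs; collecting distinct values, A + A = {-22, -17, -12, -7, -2, 3, 8}, so |A + A| = 7. Thus K = 7/4. Here |A + A| = 2|A| − 1 = 7, the minimum possible — so K = 7/4 is minimal, which holds iff A is an arithmetic progression.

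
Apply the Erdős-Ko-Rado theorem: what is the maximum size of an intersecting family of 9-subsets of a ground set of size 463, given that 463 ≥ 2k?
max |F| = C(462, 8) = 48434052938466195

Erdős-Ko-Rado (1961): when n ≥ 2k, max |F| = C(n−1, k−1). The bound is attained by the star {A : i ∈ A} for any fixed i ∈ [n]. Here C(463−1, 9−1) = C(462, 8) = 48434052938466195.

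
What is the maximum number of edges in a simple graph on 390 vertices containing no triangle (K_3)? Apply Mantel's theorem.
ex(390, K_3) = ⌊390^2/4⌋ = 38025

Mantel (1907): a triangle-free graph on n vertices has at most ⌊n^2/4⌋ edges, with equality for the complete bipartite graph K_{⌊n/2⌋, ⌈n/2⌉}. For n = 390: ⌊390^2/4⌋ = ⌊152100/4⌋ = 38025. The extremal graph is K_{195, 195}, which has 195·195 = 38025 edges.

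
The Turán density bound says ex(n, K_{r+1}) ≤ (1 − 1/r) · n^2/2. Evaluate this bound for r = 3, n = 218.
Turán density bound = (2/3) · 218^2/2 = 47524/3 ≈ 15841.3333

Turán's theorem: ex(n, K_{r+1}) is achieved by the complete r-partite Turán graph T(n, r) with parts as balanced as possible, and is at most (1 − 1/r) · n^2/2. For r = 3, n = 218: the density bound is (2/3) · 47524/2 = 47524/3 ≈ 15841.3333. The integer-valued extremum is e(T(218, 3)) = 15841, which is strictly less than the density bound 47524/3 since 3 ∤ 218 (the parts of T(218, 3) cannot all be equal).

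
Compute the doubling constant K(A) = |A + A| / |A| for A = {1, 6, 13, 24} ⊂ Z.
K = |A + A| / |A| = 10/4 = 5/2

Enumerate A + A = {a + b : a, b ∈ A}. With |A| = 4, there are |A|^2 = 16 ordered sum pairs; collecting distinct values, A + A = {2, 7, 12, 14, 19, 25, 26, 30, 37, 48}, so |A + A| = 10. Thus K = 10/4 = 5/2. For comparison, the minimum possible |A + A| over all 4-element sets is 2·4 − 1 = 7 (so min K = 7/4), attained only by arithmetic progressions.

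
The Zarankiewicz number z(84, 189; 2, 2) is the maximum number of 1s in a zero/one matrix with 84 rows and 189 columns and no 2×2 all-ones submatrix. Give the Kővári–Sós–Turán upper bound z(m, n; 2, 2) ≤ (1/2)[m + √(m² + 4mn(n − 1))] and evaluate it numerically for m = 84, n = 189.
z(84, 189; 2, 2) ≤ (1/2)[84 + √(84² + 4·84·189·188)] = (1/2)[84 + √11945808] = 1770.1354

Kővári–Sós–Turán: let r_1, ..., r_84 be the row sums and z = Σ r_i the total number of 1s. Each pair of columns can share at most one row with both entries 1 (else a 2×2 all-ones block appears), so Σ_i C(r_i, 2) ≤ C(189, 2) = 17766. By convexity Σ_i C(r_i, 2) ≥ 84·C(z/84, 2) = z(z − 84)/(2·84), giving z² − 84z − 84·189·188 ≤ 0 and hence z ≤ (1/2)[84 + √(7056 + 4·2984688)] = (1/2)[84 + √11945808] ≈ (1/2)(84 + 3456.2708) = 1770.1354.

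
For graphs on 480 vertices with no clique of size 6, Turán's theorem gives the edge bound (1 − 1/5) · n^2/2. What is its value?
Turán density bound = (4/5) · 480^2/2 = 92160

Turán's theorem: ex(n, K_{r+1}) is achieved by the complete r-partite Turán graph T(n, r) with parts as balanced as possible, and is at most (1 − 1/r) · n^2/2. For r = 5, n = 480: the density bound is (4/5) · 230400/2 = 92160. Since 5 ∣ 480, the Turán graph T(480, 5) has parts of equal size 96, and its edge count e(T(480, 5)) = 92160 attains the density bound exactly.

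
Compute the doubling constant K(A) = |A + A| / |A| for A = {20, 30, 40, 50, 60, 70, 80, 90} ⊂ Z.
K = |A + A| / |A| = 15/8

Enumerate A + A = {a + b : a, b ∈ A}. With |A| = 8, there are |A|^2 = 64 ordered sum pairs; collecting distinct values, A + A = {40, 50, 60, 70, 80, 90, 100, 110, 120, 130, 140, 150, 160, 170, 180}, so |A + A| = 15. Thus K = 15/8. Here |A + A| = 2|A| − 1 = 15, the minimum possible — so K = 15/8 is minimal, which holds iff A is an arithmetic progression.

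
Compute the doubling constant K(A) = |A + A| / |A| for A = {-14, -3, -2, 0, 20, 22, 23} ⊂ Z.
K = |A + A| / |A| = 26/7

Enumerate A + A = {a + b : a, b ∈ A}. With |A| = 7, there are |A|^2 = 49 ordered sum pairs; collecting distinct values, A + A = {-28, -17, -16, -14, -6, -5, -4, -3, -2, 0, 6, 8, 9, 17, 18, 19, 20, 21, 22, 23, 40, 42, 43, 44, 45, 46}, so |A + A| = 26. Thus K = 26/7. For comparison, the minimum possible |A + A| over all 7-element sets is 2·7 − 1 = 13 (so min K = 13/7), attained only by arithmetic progressions.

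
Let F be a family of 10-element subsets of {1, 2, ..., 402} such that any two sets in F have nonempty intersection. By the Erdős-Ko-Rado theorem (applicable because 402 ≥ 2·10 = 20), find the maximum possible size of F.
max |F| = C(401, 9) = 674945738076676550

Erdős-Ko-Rado (1961): when n ≥ 2k, max |F| = C(n−1, k−1). The bound is attained by the star {A : i ∈ A} for any fixed i ∈ [n]. Here C(402−1, 10−1) = C(401, 9) = 674945738076676550.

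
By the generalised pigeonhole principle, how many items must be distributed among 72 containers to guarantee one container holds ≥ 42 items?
n = (42 − 1)·72 + 1 = 2953

By the generalised pigeonhole principle, to guarantee some box contains ≥ r objects we need more than (r − 1) · k objects total. Threshold: n = (r − 1) · k + 1. With r = 42 and k = 72: n = 41 · 72 + 1 = 2952 + 1 = 2953. For n = 2952 = 41 · 72, we can put exactly 41 objects in every box, avoiding 42 in any single one — so 2953 is tight.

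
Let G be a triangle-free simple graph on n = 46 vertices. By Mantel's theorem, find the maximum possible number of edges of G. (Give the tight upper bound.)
ex(46, K_3) = ⌊46^2/4⌋ = 529

Mantel (1907): a triangle-free graph on n vertices has at most ⌊n^2/4⌋ edges, with equality for the complete bipartite graph K_{⌊n/2⌋, ⌈n/2⌉}. For n = 46: ⌊46^2/4⌋ = ⌊2116/4⌋ = 529. The extremal graph is K_{23, 23}, which has 23·23 = 529 edges.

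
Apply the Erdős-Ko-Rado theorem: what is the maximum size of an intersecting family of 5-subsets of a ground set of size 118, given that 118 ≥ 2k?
max |F| = C(117, 4) = 7413705

The Erdős-Ko-Rado theorem states: for n ≥ 2k, an intersecting family of k-subsets of an n-element set has size at most C(n − 1, k − 1), with equality for 'star' families {A ⊆ [n] : |A| = k, i ∈ A} (fix an element i). For n = 118, k = 5: C(117, 4) = 7413705.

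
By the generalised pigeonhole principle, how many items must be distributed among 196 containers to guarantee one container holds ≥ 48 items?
n = (48 − 1)·196 + 1 = 9213

By the generalised pigeonhole principle, to guarantee some box contains ≥ r objects we need more than (r − 1) · k objects total. Threshold: n = (r − 1) · k + 1. With r = 48 and k = 196: n = 47 · 196 + 1 = 9212 + 1 = 9213. For n = 9212 = 47 · 196, we can put exactly 47 objects in every box, avoiding 48 in any single one — so 9213 is tight.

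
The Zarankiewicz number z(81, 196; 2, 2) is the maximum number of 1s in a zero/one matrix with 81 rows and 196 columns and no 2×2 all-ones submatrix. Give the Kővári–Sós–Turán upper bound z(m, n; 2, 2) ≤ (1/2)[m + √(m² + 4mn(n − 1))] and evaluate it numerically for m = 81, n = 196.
z(81, 196; 2, 2) ≤ (1/2)[81 + √(81² + 4·81·196·195)] = (1/2)[81 + √12389841] = 1800.4603

Kővári–Sós–Turán: let r_1, ..., r_81 be the row sums and z = Σ r_i the total number of 1s. Each pair of columns can share at most one row with both entries 1 (else a 2×2 all-ones block appears), so Σ_i C(r_i, 2) ≤ C(196, 2) = 19110. By convexity Σ_i C(r_i, 2) ≥ 81·C(z/81, 2) = z(z − 81)/(2·81), giving z² − 81z − 81·196·195 ≤ 0 and hence z ≤ (1/2)[81 + √(6561 + 4·3095820)] = (1/2)[81 + √12389841] ≈ (1/2)(81 + 3519.9206) = 1800.4603.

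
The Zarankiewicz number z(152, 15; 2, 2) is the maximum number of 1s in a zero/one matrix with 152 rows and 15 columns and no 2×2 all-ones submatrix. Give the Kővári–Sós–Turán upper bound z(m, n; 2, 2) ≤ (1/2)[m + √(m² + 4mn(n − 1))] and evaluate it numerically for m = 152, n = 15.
z(152, 15; 2, 2) ≤ (1/2)[152 + √(152² + 4·152·15·14)] = (1/2)[152 + √150784] = 270.1546

Kővári–Sós–Turán: let r_1, ..., r_152 be the row sums and z = Σ r_i the total number of 1s. Each pair of columns can share at most one row with both entries 1 (else a 2×2 all-ones block appears), so Σ_i C(r_i, 2) ≤ C(15, 2) = 105. By convexity Σ_i C(r_i, 2) ≥ 152·C(z/152, 2) = z(z − 152)/(2·152), giving z² − 152z − 152·15·14 ≤ 0 and hence z ≤ (1/2)[152 + √(23104 + 4·31920)] = (1/2)[152 + √150784] ≈ (1/2)(152 + 388.3092) = 270.1546.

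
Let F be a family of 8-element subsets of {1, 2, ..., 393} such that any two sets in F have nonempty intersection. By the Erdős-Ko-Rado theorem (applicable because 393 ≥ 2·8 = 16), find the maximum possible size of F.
max |F| = C(392, 7) = 267409290432648

The Erdős-Ko-Rado theorem states: for n ≥ 2k, an intersecting family of k-subsets of an n-element set has size at most C(n − 1, k − 1), with equality for 'star' families {A ⊆ [n] : |A| = k, i ∈ A} (fix an element i). For n = 393, k = 8: C(392, 7) = 267409290432648.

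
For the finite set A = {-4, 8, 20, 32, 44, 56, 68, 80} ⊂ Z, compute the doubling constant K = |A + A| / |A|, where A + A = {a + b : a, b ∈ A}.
K = |A + A| / |A| = 15/8

Enumerate A + A = {a + b : a, b ∈ A}. With |A| = 8, there are |A|^2 = 64 ordered sum pairs; collecting distinct values, A + A = {-8, 4, 16, 28, 40, 52, 64, 76, 88, 100, 112, 124, 136, 148, 160}, so |A + A| = 15. Thus K = 15/8. Here |A + A| = 2|A| − 1 = 15, the minimum possible — so K = 15/8 is minimal, which holds iff A is an arithmetic progression.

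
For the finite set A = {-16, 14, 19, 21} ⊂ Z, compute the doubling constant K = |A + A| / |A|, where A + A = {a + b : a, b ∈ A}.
K = |A + A| / |A| = 10/4 = 5/2

Enumerate A + A = {a + b : a, b ∈ A}. With |A| = 4, there are |A|^2 = 16 ordered sum pairs; collecting distinct values, A + A = {-32, -2, 3, 5, 28, 33, 35, 38, 40, 42}, so |A + A| = 10. Thus K = 10/4 = 5/2. For comparison, the minimum possible |A + A| over all 4-element sets is 2·4 − 1 = 7 (so min K = 7/4), attained only by arithmetic progressions.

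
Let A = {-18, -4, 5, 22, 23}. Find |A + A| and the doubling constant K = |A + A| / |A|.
K = |A + A| / |A| = 15/5 = 3

Enumerate A + A = {a + b : a, b ∈ A}. With |A| = 5, there are |A|^2 = 25 ordered sum pairs; collecting distinct values, A + A = {-36, -22, -13, -8, 1, 4, 5, 10, 18, 19, 27, 28, 44, 45, 46}, so |A + A| = 15. Thus K = 15/5 = 3. For comparison, the minimum possible |A + A| over all 5-element sets is 2·5 − 1 = 9 (so min K = 9/5), attained only by arithmetic progressions.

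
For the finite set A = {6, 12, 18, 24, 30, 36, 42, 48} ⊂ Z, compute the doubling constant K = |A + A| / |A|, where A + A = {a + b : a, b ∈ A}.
K = |A + A| / |A| = 15/8

Enumerate A + A = {a + b : a, b ∈ A}. With |A| = 8, there are |A|^2 = 64 ordered sum pairs; collecting distinct values, A + A = {12, 18, 24, 30, 36, 42, 48, 54, 60, 66, 72, 78, 84, 90, 96}, so |A + A| = 15. Thus K = 15/8. Here |A + A| = 2|A| − 1 = 15, the minimum possible — so K = 15/8 is minimal, which holds iff A is an arithmetic progression.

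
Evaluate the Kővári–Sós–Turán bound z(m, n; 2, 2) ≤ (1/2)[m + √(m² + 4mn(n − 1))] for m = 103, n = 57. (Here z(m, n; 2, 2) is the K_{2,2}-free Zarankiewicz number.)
z(103, 57; 2, 2) ≤ (1/2)[103 + √(103² + 4·103·57·56)] = (1/2)[103 + √1325713] = 627.1981

Kővári–Sós–Turán: let r_1, ..., r_103 be the row sums and z = Σ r_i the total number of 1s. Each pair of columns can share at most one row with both entries 1 (else a 2×2 all-ones block appears), so Σ_i C(r_i, 2) ≤ C(57, 2) = 1596. By convexity Σ_i C(r_i, 2) ≥ 103·C(z/103, 2) = z(z − 103)/(2·103), giving z² − 103z − 103·57·56 ≤ 0 and hence z ≤ (1/2)[103 + √(10609 + 4·328776)] = (1/2)[103 + √1325713] ≈ (1/2)(103 + 1151.3961) = 627.1981.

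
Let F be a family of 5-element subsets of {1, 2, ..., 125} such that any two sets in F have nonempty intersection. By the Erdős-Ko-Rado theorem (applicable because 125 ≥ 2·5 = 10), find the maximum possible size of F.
max |F| = C(124, 4) = 9381251

Erdős-Ko-Rado (1961): when n ≥ 2k, max |F| = C(n−1, k−1). The bound is attained by the star {A : i ∈ A} for any fixed i ∈ [n]. Here C(125−1, 5−1) = C(124, 4) = 9381251.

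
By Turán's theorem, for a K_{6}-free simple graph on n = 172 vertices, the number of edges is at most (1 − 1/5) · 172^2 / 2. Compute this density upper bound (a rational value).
Turán density bound = (4/5) · 172^2/2 = 59168/5 ≈ 11833.6

Turán's theorem: ex(n, K_{r+1}) is achieved by the complete r-partite Turán graph T(n, r) with parts as balanced as possible, and is at most (1 − 1/r) · n^2/2. For r = 5, n = 172: the density bound is (4/5) · 29584/2 = 59168/5 ≈ 11833.6. The integer-valued extremum is e(T(172, 5)) = 11833, which is strictly less than the density bound 59168/5 since 5 ∤ 172 (the parts of T(172, 5) cannot all be equal).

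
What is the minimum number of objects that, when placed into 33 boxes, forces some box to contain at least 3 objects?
n = (3 − 1)·33 + 1 = 67

By the generalised pigeonhole principle, to guarantee some box contains ≥ r objects we need more than (r − 1) · k objects total. Threshold: n = (r − 1) · k + 1. With r = 3 and k = 33: n = 2 · 33 + 1 = 66 + 1 = 67. For n = 66 = 2 · 33, we can put exactly 2 objects in every box, avoiding 3 in any single one — so 67 is tight.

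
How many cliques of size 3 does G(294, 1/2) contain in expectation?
E[# K_3] = C(294, 3) · (1/2)^C(3, 2) = 4192244 / 2^3 = 1048061/2 = 524030.5

For each 3-subset S of vertices (there are C(294, 3) = 4192244 such S), let X_S = 1 if S induces a K_3 (all C(3, 2) = 3 edges present). Then P(X_S = 1) = (1/2)^3 = 1/8. By linearity of expectation, E[# K_3] = C(294, 3) · (1/2)^3 = 4192244 / 8 = 1048061/2 = 524030.5.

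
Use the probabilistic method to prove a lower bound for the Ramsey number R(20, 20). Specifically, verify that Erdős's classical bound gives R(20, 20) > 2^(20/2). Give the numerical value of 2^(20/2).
2^(20/2) = 1024; so R(20, 20) > 1024

Colour each edge of K_n uniformly at random with red/blue. The expected number of monochromatic K_20 is C(n, 20) · 2 · 2^(−C(20,2)). If C(n, 20) · 2^(1 − C(20,2)) < 1, then with positive probability no monochromatic K_20 exists, so R(20, 20) > n. The standard estimate C(n, 20) ≤ n^20/20! shows this inequality holds whenever n ≤ 2^(20/2) (since 20! · 2^(C(20,2) − 1) > 2^(20^2/2) ≥ n^20). Hence R(20, 20) > 2^(20/2) = 1024.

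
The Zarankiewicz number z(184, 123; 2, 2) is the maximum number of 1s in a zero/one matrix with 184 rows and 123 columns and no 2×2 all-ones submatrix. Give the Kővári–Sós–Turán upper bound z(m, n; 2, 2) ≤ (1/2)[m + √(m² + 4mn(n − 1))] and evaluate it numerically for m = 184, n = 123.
z(184, 123; 2, 2) ≤ (1/2)[184 + √(184² + 4·184·123·122)] = (1/2)[184 + √11078272] = 1756.2019

Kővári–Sós–Turán: let r_1, ..., r_184 be the row sums and z = Σ r_i the total number of 1s. Each pair of columns can share at most one row with both entries 1 (else a 2×2 all-ones block appears), so Σ_i C(r_i, 2) ≤ C(123, 2) = 7503. By convexity Σ_i C(r_i, 2) ≥ 184·C(z/184, 2) = z(z − 184)/(2·184), giving z² − 184z − 184·123·122 ≤ 0 and hence z ≤ (1/2)[184 + √(33856 + 4·2761104)] = (1/2)[184 + √11078272] ≈ (1/2)(184 + 3328.4038) = 1756.2019.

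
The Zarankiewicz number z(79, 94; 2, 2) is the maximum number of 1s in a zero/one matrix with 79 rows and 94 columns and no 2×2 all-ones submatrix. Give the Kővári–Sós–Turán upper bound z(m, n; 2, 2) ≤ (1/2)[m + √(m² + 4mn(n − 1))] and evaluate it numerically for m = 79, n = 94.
z(79, 94; 2, 2) ≤ (1/2)[79 + √(79² + 4·79·94·93)] = (1/2)[79 + √2768713] = 871.4725

Kővári–Sós–Turán: let r_1, ..., r_79 be the row sums and z = Σ r_i the total number of 1s. Each pair of columns can share at most one row with both entries 1 (else a 2×2 all-ones block appears), so Σ_i C(r_i, 2) ≤ C(94, 2) = 4371. By convexity Σ_i C(r_i, 2) ≥ 79·C(z/79, 2) = z(z − 79)/(2·79), giving z² − 79z − 79·94·93 ≤ 0 and hence z ≤ (1/2)[79 + √(6241 + 4·690618)] = (1/2)[79 + √2768713] ≈ (1/2)(79 + 1663.945) = 871.4725.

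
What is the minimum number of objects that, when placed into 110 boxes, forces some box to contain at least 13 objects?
n = (13 − 1)·110 + 1 = 1321

By the generalised pigeonhole principle, to guarantee some box contains ≥ r objects we need more than (r − 1) · k objects total. Threshold: n = (r − 1) · k + 1. With r = 13 and k = 110: n = 12 · 110 + 1 = 1320 + 1 = 1321. For n = 1320 = 12 · 110, we can put exactly 12 objects in every box, avoiding 13 in any single one — so 1321 is tight.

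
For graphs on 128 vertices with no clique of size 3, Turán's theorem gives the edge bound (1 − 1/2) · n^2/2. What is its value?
Turán density bound = (1/2) · 128^2/2 = 4096

Turán's theorem: ex(n, K_{r+1}) is achieved by the complete r-partite Turán graph T(n, r) with parts as balanced as possible, and is at most (1 − 1/r) · n^2/2. For r = 2, n = 128: the density bound is (1/2) · 16384/2 = 4096. Since 2 ∣ 128, the Turán graph T(128, 2) has parts of equal size 64, and its edge count e(T(128, 2)) = 4096 attains the density bound exactly.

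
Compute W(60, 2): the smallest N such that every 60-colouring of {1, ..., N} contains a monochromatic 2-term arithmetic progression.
W(60, 2) = 60 + 1 = 61

A 2-term AP is any pair of integers, so a monochromatic 2-AP exists iff some colour is used at least twice. With 60 colours, the colouring i ↦ i on {1, ..., 60} uses each colour once, avoiding any monochromatic pair, so W(60, 2) > 60. For {1, ..., 61}, pigeonhole forces two integers of the same colour, which form a monochromatic 2-AP. Hence W(60, 2) = 61.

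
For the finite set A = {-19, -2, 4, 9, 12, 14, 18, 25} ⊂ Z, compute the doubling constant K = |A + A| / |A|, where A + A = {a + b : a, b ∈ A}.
K = |A + A| / |A| = 33/8

Enumerate A + A = {a + b : a, b ∈ A}. With |A| = 8, there are |A|^2 = 64 ordered sum pairs; collecting distinct values, A + A = {-38, -21, -15, -10, -7, -5, -4, -1, 2, 6, 7, 8, 10, 12, 13, 16, 18, 21, 22, 23, 24, 26, 27, 28, 29, 30, 32, 34, 36, 37, 39, 43, 50}, so |A + A| = 33. Thus K = 33/8. For comparison, the minimum possible |A + A| over all 8-element sets is 2·8 − 1 = 15 (so min K = 15/8), attained only by arithmetic progressions.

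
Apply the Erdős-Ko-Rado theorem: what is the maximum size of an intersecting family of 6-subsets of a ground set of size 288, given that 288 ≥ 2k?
max |F| = C(287, 5) = 15668099447

The Erdős-Ko-Rado theorem states: for n ≥ 2k, an intersecting family of k-subsets of an n-element set has size at most C(n − 1, k − 1), with equality for 'star' families {A ⊆ [n] : |A| = k, i ∈ A} (fix an element i). For n = 288, k = 6: C(287, 5) = 15668099447.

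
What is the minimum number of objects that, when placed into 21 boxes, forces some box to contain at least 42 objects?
n = (42 − 1)·21 + 1 = 862

By the generalised pigeonhole principle, to guarantee some box contains ≥ r objects we need more than (r − 1) · k objects total. Threshold: n = (r − 1) · k + 1. With r = 42 and k = 21: n = 41 · 21 + 1 = 861 + 1 = 862. For n = 861 = 41 · 21, we can put exactly 41 objects in every box, avoiding 42 in any single one — so 862 is tight.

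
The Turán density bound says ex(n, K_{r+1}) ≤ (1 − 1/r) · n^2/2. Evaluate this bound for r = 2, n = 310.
Turán density bound = (1/2) · 310^2/2 = 24025

Turán's theorem: ex(n, K_{r+1}) is achieved by the complete r-partite Turán graph T(n, r) with parts as balanced as possible, and is at most (1 − 1/r) · n^2/2. For r = 2, n = 310: the density bound is (1/2) · 96100/2 = 24025. Since 2 ∣ 310, the Turán graph T(310, 2) has parts of equal size 155, and its edge count e(T(310, 2)) = 24025 attains the density bound exactly.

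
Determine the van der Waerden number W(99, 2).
W(99, 2) = 99 + 1 = 100

A 2-term AP is any pair of integers, so a monochromatic 2-AP exists iff some colour is used at least twice. With 99 colours, the colouring i ↦ i on {1, ..., 99} uses each colour once, avoiding any monochromatic pair, so W(99, 2) > 99. For {1, ..., 100}, pigeonhole forces two integers of the same colour, which form a monochromatic 2-AP. Hence W(99, 2) = 100.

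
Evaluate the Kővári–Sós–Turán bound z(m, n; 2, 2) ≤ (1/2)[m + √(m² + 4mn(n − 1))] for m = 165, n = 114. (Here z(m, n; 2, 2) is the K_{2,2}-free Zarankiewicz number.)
z(165, 114; 2, 2) ≤ (1/2)[165 + √(165² + 4·165·114·113)] = (1/2)[165 + √8529345] = 1542.7521

Kővári–Sós–Turán: let r_1, ..., r_165 be the row sums and z = Σ r_i the total number of 1s. Each pair of columns can share at most one row with both entries 1 (else a 2×2 all-ones block appears), so Σ_i C(r_i, 2) ≤ C(114, 2) = 6441. By convexity Σ_i C(r_i, 2) ≥ 165·C(z/165, 2) = z(z − 165)/(2·165), giving z² − 165z − 165·114·113 ≤ 0 and hence z ≤ (1/2)[165 + √(27225 + 4·2125530)] = (1/2)[165 + √8529345] ≈ (1/2)(165 + 2920.5042) = 1542.7521.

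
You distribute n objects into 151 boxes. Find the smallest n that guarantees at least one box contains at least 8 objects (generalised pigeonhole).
n = (8 − 1)·151 + 1 = 1058

By the generalised pigeonhole principle, to guarantee some box contains ≥ r objects we need more than (r − 1) · k objects total. Threshold: n = (r − 1) · k + 1. With r = 8 and k = 151: n = 7 · 151 + 1 = 1057 + 1 = 1058. For n = 1057 = 7 · 151, we can put exactly 7 objects in every box, avoiding 8 in any single one — so 1058 is tight.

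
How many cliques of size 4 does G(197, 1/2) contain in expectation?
E[# K_4] = C(197, 4) · (1/2)^C(4, 2) = 60862165 / 2^6 = 950971.328125

For each 4-subset S of vertices (there are C(197, 4) = 60862165 such S), let X_S = 1 if S induces a K_4 (all C(4, 2) = 6 edges present). Then P(X_S = 1) = (1/2)^6 = 1/64. By linearity of expectation, E[# K_4] = C(197, 4) · (1/2)^6 = 60862165 / 64 = 950971.328125.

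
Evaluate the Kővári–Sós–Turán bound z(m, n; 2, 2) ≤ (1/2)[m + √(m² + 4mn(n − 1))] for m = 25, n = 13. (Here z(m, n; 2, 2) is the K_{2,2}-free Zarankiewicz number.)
z(25, 13; 2, 2) ≤ (1/2)[25 + √(25² + 4·25·13·12)] = (1/2)[25 + √16225] = 76.1887

Kővári–Sós–Turán: let r_1, ..., r_25 be the row sums and z = Σ r_i the total number of 1s. Each pair of columns can share at most one row with both entries 1 (else a 2×2 all-ones block appears), so Σ_i C(r_i, 2) ≤ C(13, 2) = 78. By convexity Σ_i C(r_i, 2) ≥ 25·C(z/25, 2) = z(z − 25)/(2·25), giving z² − 25z − 25·13·12 ≤ 0 and hence z ≤ (1/2)[25 + √(625 + 4·3900)] = (1/2)[25 + √16225] ≈ (1/2)(25 + 127.3774) = 76.1887.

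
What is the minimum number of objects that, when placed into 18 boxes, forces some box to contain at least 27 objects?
n = (27 − 1)·18 + 1 = 469

By the generalised pigeonhole principle, to guarantee some box contains ≥ r objects we need more than (r − 1) · k objects total. Threshold: n = (r − 1) · k + 1. With r = 27 and k = 18: n = 26 · 18 + 1 = 468 + 1 = 469. For n = 468 = 26 · 18, we can put exactly 26 objects in every box, avoiding 27 in any single one — so 469 is tight.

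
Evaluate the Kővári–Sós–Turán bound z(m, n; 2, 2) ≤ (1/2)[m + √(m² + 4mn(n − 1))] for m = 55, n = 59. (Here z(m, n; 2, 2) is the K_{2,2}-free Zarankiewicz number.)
z(55, 59; 2, 2) ≤ (1/2)[55 + √(55² + 4·55·59·58)] = (1/2)[55 + √755865] = 462.2025

Kővári–Sós–Turán: let r_1, ..., r_55 be the row sums and z = Σ r_i the total number of 1s. Each pair of columns can share at most one row with both entries 1 (else a 2×2 all-ones block appears), so Σ_i C(r_i, 2) ≤ C(59, 2) = 1711. By convexity Σ_i C(r_i, 2) ≥ 55·C(z/55, 2) = z(z − 55)/(2·55), giving z² − 55z − 55·59·58 ≤ 0 and hence z ≤ (1/2)[55 + √(3025 + 4·188210)] = (1/2)[55 + √755865] ≈ (1/2)(55 + 869.405) = 462.2025.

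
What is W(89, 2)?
W(89, 2) = 89 + 1 = 90

A 2-term AP is any pair of integers, so a monochromatic 2-AP exists iff some colour is used at least twice. With 89 colours, the colouring i ↦ i on {1, ..., 89} uses each colour once, avoiding any monochromatic pair, so W(89, 2) > 89. For {1, ..., 90}, pigeonhole forces two integers of the same colour, which form a monochromatic 2-AP. Hence W(89, 2) = 90.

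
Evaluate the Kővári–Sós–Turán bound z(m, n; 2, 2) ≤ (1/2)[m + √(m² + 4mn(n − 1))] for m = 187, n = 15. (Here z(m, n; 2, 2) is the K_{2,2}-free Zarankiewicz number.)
z(187, 15; 2, 2) ≤ (1/2)[187 + √(187² + 4·187·15·14)] = (1/2)[187 + √192049] = 312.617

Kővári–Sós–Turán: let r_1, ..., r_187 be the row sums and z = Σ r_i the total number of 1s. Each pair of columns can share at most one row with both entries 1 (else a 2×2 all-ones block appears), so Σ_i C(r_i, 2) ≤ C(15, 2) = 105. By convexity Σ_i C(r_i, 2) ≥ 187·C(z/187, 2) = z(z − 187)/(2·187), giving z² − 187z − 187·15·14 ≤ 0 and hence z ≤ (1/2)[187 + √(34969 + 4·39270)] = (1/2)[187 + √192049] ≈ (1/2)(187 + 438.234) = 312.617.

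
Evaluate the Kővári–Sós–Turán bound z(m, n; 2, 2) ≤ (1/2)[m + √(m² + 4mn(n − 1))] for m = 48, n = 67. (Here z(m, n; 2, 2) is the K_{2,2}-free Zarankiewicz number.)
z(48, 67; 2, 2) ≤ (1/2)[48 + √(48² + 4·48·67·66)] = (1/2)[48 + √851328] = 485.3372

Kővári–Sós–Turán: let r_1, ..., r_48 be the row sums and z = Σ r_i the total number of 1s. Each pair of columns can share at most one row with both entries 1 (else a 2×2 all-ones block appears), so Σ_i C(r_i, 2) ≤ C(67, 2) = 2211. By convexity Σ_i C(r_i, 2) ≥ 48·C(z/48, 2) = z(z − 48)/(2·48), giving z² − 48z − 48·67·66 ≤ 0 and hence z ≤ (1/2)[48 + √(2304 + 4·212256)] = (1/2)[48 + √851328] ≈ (1/2)(48 + 922.6744) = 485.3372.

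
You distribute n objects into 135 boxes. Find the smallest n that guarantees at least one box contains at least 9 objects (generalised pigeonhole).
n = (9 − 1)·135 + 1 = 1081

By the generalised pigeonhole principle, to guarantee some box contains ≥ r objects we need more than (r − 1) · k objects total. Threshold: n = (r − 1) · k + 1. With r = 9 and k = 135: n = 8 · 135 + 1 = 1080 + 1 = 1081. For n = 1080 = 8 · 135, we can put exactly 8 objects in every box, avoiding 9 in any single one — so 1081 is tight.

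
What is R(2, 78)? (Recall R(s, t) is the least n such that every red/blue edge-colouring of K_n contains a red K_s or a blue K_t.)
R(2, 78) = 78

R(2, k) = k for all k ≥ 2: in a 2-colouring of K_k, either some edge is red (a red K_2) or all edges are blue (a blue K_k). And K_{77} coloured all-blue has no blue K_78, so R(2, 78) > 77. Hence R(2, 78) = 78.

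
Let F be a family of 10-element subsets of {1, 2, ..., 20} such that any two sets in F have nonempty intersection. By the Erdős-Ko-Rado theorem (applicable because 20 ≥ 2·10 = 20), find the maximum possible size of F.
max |F| = C(19, 9) = 92378

Erdős-Ko-Rado (1961): when n ≥ 2k, max |F| = C(n−1, k−1). The bound is attained by the star {A : i ∈ A} for any fixed i ∈ [n]. Here C(20−1, 10−1) = C(19, 9) = 92378.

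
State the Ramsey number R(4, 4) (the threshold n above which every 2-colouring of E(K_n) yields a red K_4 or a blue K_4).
R(4, 4) = 18

Lower bound: an explicit 2-colouring of K_{17} (typically a Paley-type or other structured construction) avoids a red K_4 and a blue K_4, showing R(4, 4) > 17.
Upper bound: the Erdős–Szekeres recurrence R(r, t') ≤ R(r−1, t') + R(r, t'−1) yields R(4, 4) ≤ 18.
Hence R(4, 4) = 18.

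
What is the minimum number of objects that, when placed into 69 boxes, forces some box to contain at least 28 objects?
n = (28 − 1)·69 + 1 = 1864

By the generalised pigeonhole principle, to guarantee some box contains ≥ r objects we need more than (r − 1) · k objects total. Threshold: n = (r − 1) · k + 1. With r = 28 and k = 69: n = 27 · 69 + 1 = 1863 + 1 = 1864. For n = 1863 = 27 · 69, we can put exactly 27 objects in every box, avoiding 28 in any single one — so 1864 is tight.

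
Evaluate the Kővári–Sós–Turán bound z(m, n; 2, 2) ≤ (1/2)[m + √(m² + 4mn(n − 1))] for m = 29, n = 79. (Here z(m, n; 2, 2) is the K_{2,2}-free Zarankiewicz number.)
z(29, 79; 2, 2) ≤ (1/2)[29 + √(29² + 4·29·79·78)] = (1/2)[29 + √715633] = 437.4755

Kővári–Sós–Turán: let r_1, ..., r_29 be the row sums and z = Σ r_i the total number of 1s. Each pair of columns can share at most one row with both entries 1 (else a 2×2 all-ones block appears), so Σ_i C(r_i, 2) ≤ C(79, 2) = 3081. By convexity Σ_i C(r_i, 2) ≥ 29·C(z/29, 2) = z(z − 29)/(2·29), giving z² − 29z − 29·79·78 ≤ 0 and hence z ≤ (1/2)[29 + √(841 + 4·178698)] = (1/2)[29 + √715633] ≈ (1/2)(29 + 845.9509) = 437.4755.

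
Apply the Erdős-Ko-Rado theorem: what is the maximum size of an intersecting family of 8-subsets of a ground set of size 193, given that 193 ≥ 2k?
max |F| = C(192, 7) = 1708566412608

Erdős-Ko-Rado (1961): when n ≥ 2k, max |F| = C(n−1, k−1). The bound is attained by the star {A : i ∈ A} for any fixed i ∈ [n]. Here C(193−1, 8−1) = C(192, 7) = 1708566412608.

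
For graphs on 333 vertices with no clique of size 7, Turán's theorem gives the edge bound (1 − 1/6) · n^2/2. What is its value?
Turán density bound = (5/6) · 333^2/2 = 184815/4 ≈ 46203.75

Turán's theorem: ex(n, K_{r+1}) is achieved by the complete r-partite Turán graph T(n, r) with parts as balanced as possible, and is at most (1 − 1/r) · n^2/2. For r = 6, n = 333: the density bound is (5/6) · 110889/2 = 184815/4 ≈ 46203.75. The integer-valued extremum is e(T(333, 6)) = 46203, which is strictly less than the density bound 184815/4 since 6 ∤ 333 (the parts of T(333, 6) cannot all be equal).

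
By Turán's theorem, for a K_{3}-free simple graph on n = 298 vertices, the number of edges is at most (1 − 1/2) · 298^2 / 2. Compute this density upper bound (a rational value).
Turán density bound = (1/2) · 298^2/2 = 22201

Turán's theorem: ex(n, K_{r+1}) is achieved by the complete r-partite Turán graph T(n, r) with parts as balanced as possible, and is at most (1 − 1/r) · n^2/2. For r = 2, n = 298: the density bound is (1/2) · 88804/2 = 22201. Since 2 ∣ 298, the Turán graph T(298, 2) has parts of equal size 149, and its edge count e(T(298, 2)) = 22201 attains the density bound exactly.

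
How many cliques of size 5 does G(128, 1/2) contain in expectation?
E[# K_5] = C(128, 5) · (1/2)^C(5, 2) = 264566400 / 2^10 = 2066925/8 = 258365.625

For each 5-subset S of vertices (there are C(128, 5) = 264566400 such S), let X_S = 1 if S induces a K_5 (all C(5, 2) = 10 edges present). Then P(X_S = 1) = (1/2)^10 = 1/1024. By linearity of expectation, E[# K_5] = C(128, 5) · (1/2)^10 = 264566400 / 1024 = 2066925/8 = 258365.625.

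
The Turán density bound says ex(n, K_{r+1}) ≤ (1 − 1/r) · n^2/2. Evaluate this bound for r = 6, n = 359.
Turán density bound = (5/6) · 359^2/2 = 644405/12 ≈ 53700.4167

Turán's theorem: ex(n, K_{r+1}) is achieved by the complete r-partite Turán graph T(n, r) with parts as balanced as possible, and is at most (1 − 1/r) · n^2/2. For r = 6, n = 359: the density bound is (5/6) · 128881/2 = 644405/12 ≈ 53700.4167. The integer-valued extremum is e(T(359, 6)) = 53700, which is strictly less than the density bound 644405/12 since 6 ∤ 359 (the parts of T(359, 6) cannot all be equal).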